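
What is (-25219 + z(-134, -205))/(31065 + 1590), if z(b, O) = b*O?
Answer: 2251/32655 ≈ 0.068933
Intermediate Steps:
z(b, O) = O*b
(-25219 + z(-134, -205))/(31065 + 1590) = (-25219 - 205*(-134))/(31065 + 1590) = (-25219 + 27470)/32655 = 2251*(1/32655) = 2251/32655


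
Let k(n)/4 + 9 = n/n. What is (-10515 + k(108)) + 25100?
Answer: 14553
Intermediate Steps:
k(n) = -32 (k(n) = -36 + 4*(n/n) = -36 + 4*1 = -36 + 4 = -32)
(-10515 + k(108)) + 25100 = (-10515 - 32) + 25100 = -10547 + 25100 = 14553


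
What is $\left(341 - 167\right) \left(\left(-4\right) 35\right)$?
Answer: $-24360$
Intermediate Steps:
$\left(341 - 167\right) \left(\left(-4\right) 35\right) = 174 \left(-140\right) = -24360$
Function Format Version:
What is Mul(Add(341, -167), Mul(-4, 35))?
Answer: -24360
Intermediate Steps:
Mul(Add(341, -167), Mul(-4, 35)) = Mul(174, -140) = -24360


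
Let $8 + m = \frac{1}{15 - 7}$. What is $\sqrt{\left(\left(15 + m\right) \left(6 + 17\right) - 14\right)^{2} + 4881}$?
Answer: $\frac{\sqrt{1749985}}{8} \approx 165.36$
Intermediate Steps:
$m = - \frac{63}{8}$ ($m = -8 + \frac{1}{15 - 7} = -8 + \frac{1}{8} = - \frac{63}{8} \approx -7.875$)
$\sqrt{\left(\left(15 + m\right) \left(6 + 17\right) - 14\right)^{2} + 4881} = \sqrt{\left(\left(15 - \frac{63}{8}\right) \left(6 + 17\right) - 14\right)^{2} + 4881} = \sqrt{\left(\frac{57}{8} \cdot 23 - 14\right)^{2} + 4881} = \sqrt{\left(\frac{1311}{8} - 14\right)^{2} + 4881} = \sqrt{\left(\frac{1199}{8}\right)^{2} + 4881} = \sqrt{\frac{1437601}{64} + 4881} = \sqrt{\frac{1749985}{64}} = \frac{\sqrt{1749985}}{8}$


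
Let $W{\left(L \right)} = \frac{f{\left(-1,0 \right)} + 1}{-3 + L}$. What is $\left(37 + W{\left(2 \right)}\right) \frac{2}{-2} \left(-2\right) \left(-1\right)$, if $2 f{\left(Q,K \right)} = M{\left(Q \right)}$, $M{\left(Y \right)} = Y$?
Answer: $-73$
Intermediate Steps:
$f{\left(Q,K \right)} = \frac{Q}{2}$
$W{\left(L \right)} = \frac{1}{2 \left(-3 + L\right)}$ ($W{\left(L \right)} = \frac{\frac{1}{2} \left(-1\right) + 1}{-3 + L} = \frac{- \frac{1}{2} + 1}{-3 + L} = \frac{1}{2 \left(-3 + L\right)}$)
$\left(37 + W{\left(2 \right)}\right) \frac{2}{-2} \left(-2\right) \left(-1\right) = \left(37 + \frac{1}{2 \left(-3 + 2\right)}\right) \frac{2}{-2} \left(-2\right) \left(-1\right) = \left(37 + \frac{1}{2 \left(-1\right)}\right) 2 \left(- \frac{1}{2}\right) \left(-2\right) \left(-1\right) = \left(37 + \frac{1}{2} \left(-1\right)\right) \left(-1\right) \left(-2\right) \left(-1\right) = \left(37 - \frac{1}{2}\right) 2 \left(-1\right) = \frac{73}{2} \left(-2\right) = -73$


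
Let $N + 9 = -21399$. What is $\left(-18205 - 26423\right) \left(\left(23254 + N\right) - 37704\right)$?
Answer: $1600270824$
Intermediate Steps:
$N = -21408$ ($N = -9 - 21399 = -21408$)
$\left(-18205 - 26423\right) \left(\left(23254 + N\right) - 37704\right) = \left(-18205 - 26423\right) \left(\left(23254 - 21408\right) - 37704\right) = - 44628 \left(1846 - 37704\right) = \left(-44628\right) \left(-35858\right) = 1600270824$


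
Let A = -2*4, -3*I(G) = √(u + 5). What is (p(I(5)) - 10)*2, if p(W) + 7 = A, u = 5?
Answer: -50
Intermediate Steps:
I(G) = -√10/3 (I(G) = -√(5 + 5)/3 = -√10/3)
A = -8
p(W) = -15 (p(W) = -7 - 8 = -15)
(p(I(5)) - 10)*2 = (-15 - 10)*2 = -25*2 = -50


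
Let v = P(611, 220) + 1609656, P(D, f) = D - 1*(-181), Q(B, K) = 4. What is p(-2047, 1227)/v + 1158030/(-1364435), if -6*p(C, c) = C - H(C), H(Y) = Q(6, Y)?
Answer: -319625260813/376688848608 ≈ -0.84851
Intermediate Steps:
P(D, f) = 181 + D (P(D, f) = D + 181 = 181 + D)
H(Y) = 4
v = 1610448 (v = (181 + 611) + 1609656 = 792 + 1609656 = 1610448)
p(C, c) = ⅔ - C/6 (p(C, c) = -(C - 1*4)/6 = -(C - 4)/6 = -(-4 + C)/6 = ⅔ - C/6)
p(-2047, 1227)/v + 1158030/(-1364435) = (⅔ - ⅙*(-2047))/1610448 + 1158030/(-1364435) = (⅔ + 2047/6)*(1/1610448) + 1158030*(-1/1364435) = (2051/6)*(1/1610448) - 231606/272887 = 293/1380384 - 231606/272887 = -319625260813/376688848608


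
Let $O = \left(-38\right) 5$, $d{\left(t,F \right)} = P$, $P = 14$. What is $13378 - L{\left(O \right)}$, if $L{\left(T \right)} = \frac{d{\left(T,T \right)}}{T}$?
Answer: $\frac{1270917}{95} \approx 13378.0$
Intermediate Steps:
$d{\left(t,F \right)} = 14$
$O = -190$
$L{\left(T \right)} = \frac{14}{T}$
$13378 - L{\left(O \right)} = 13378 - \frac{14}{-190} = 13378 - 14 \left(- \frac{1}{190}\right) = 13378 - - \frac{7}{95} = 13378 + \frac{7}{95} = \frac{1270917}{95}$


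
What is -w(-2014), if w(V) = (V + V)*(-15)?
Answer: -60420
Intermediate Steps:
w(V) = -30*V (w(V) = (2*V)*(-15) = -30*V)
-w(-2014) = -(-30)*(-2014) = -1*60420 = -60420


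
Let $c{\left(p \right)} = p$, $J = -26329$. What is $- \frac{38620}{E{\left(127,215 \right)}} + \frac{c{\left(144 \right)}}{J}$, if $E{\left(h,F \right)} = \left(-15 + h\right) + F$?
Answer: $- \frac{1016873068}{8609583} \approx -118.11$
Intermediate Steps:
$E{\left(h,F \right)} = -15 + F + h$
$- \frac{38620}{E{\left(127,215 \right)}} + \frac{c{\left(144 \right)}}{J} = - \frac{38620}{-15 + 215 + 127} + \frac{144}{-26329} = - \frac{38620}{327} + 144 \left(- \frac{1}{26329}\right) = \left(-38620\right) \frac{1}{327} - \frac{144}{26329} = - \frac{38620}{327} - \frac{144}{26329} = - \frac{1016873068}{8609583}$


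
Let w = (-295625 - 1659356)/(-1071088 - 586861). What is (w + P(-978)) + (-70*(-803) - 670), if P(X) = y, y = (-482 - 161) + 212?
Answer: 91369866422/1657949 ≈ 55110.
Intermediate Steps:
y = -431 (y = -643 + 212 = -431)
P(X) = -431
w = 1954981/1657949 (w = -1954981/(-1657949) = -1954981*(-1/1657949) = 1954981/1657949 ≈ 1.1792)
(w + P(-978)) + (-70*(-803) - 670) = (1954981/1657949 - 431) + (-70*(-803) - 670) = -712621038/1657949 + (56210 - 670) = -712621038/1657949 + 55540 = 91369866422/1657949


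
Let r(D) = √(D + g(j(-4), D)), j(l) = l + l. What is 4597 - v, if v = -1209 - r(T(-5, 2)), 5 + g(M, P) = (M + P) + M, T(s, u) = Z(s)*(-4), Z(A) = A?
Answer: 5806 + √19 ≈ 5810.4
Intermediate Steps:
j(l) = 2*l
T(s, u) = -4*s (T(s, u) = s*(-4) = -4*s)
g(M, P) = -5 + P + 2*M (g(M, P) = -5 + ((M + P) + M) = -5 + (P + 2*M) = -5 + P + 2*M)
r(D) = √(-21 + 2*D) (r(D) = √(D + (-5 + D + 2*(2*(-4)))) = √(D + (-5 + D + 2*(-8))) = √(D + (-5 + D - 16)) = √(D + (-21 + D)) = √(-21 + 2*D))
v = -1209 - √19 (v = -1209 - √(-21 + 2*(-4*(-5))) = -1209 - √(-21 + 2*20) = -1209 - √(-21 + 40) = -1209 - √19 ≈ -1213.4)
4597 - v = 4597 - (-1209 - √19) = 4597 + (1209 + √19) = 5806 + √19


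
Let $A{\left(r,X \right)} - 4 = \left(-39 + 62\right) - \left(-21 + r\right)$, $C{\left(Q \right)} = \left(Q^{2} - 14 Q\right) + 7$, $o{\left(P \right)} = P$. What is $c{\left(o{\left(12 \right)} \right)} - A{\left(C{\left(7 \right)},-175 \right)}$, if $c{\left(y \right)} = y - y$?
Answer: $-90$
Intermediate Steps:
$c{\left(y \right)} = 0$
$C{\left(Q \right)} = 7 + Q^{2} - 14 Q$
$A{\left(r,X \right)} = 48 - r$ ($A{\left(r,X \right)} = 4 + \left(\left(-39 + 62\right) - \left(-21 + r\right)\right) = 4 + \left(23 - \left(-21 + r\right)\right) = 4 - \left(-44 + r\right) = 48 - r$)
$c{\left(o{\left(12 \right)} \right)} - A{\left(C{\left(7 \right)},-175 \right)} = 0 - \left(48 - \left(7 + 7^{2} - 98\right)\right) = 0 - \left(48 - \left(7 + 49 - 98\right)\right) = 0 - \left(48 - -42\right) = 0 - \left(48 + 42\right) = 0 - 90 = -90$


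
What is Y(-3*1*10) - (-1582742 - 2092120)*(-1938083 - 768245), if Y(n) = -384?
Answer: -9945381927120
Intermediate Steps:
Y(-3*1*10) - (-1582742 - 2092120)*(-1938083 - 768245) = -384 - (-1582742 - 2092120)*(-1938083 - 768245) = -384 - (-3674862)*(-2706328) = -384 - 1*9945381926736 = -384 - 9945381926736 = -9945381927120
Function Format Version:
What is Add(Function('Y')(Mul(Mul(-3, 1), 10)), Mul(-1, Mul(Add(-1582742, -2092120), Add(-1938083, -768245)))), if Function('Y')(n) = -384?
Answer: -9945381927120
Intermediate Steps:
Add(Function('Y')(Mul(Mul(-3, 1), 10)), Mul(-1, Mul(Add(-1582742, -2092120), Add(-1938083, -768245)))) = Add(-384, Mul(-1, Mul(Add(-1582742, -2092120), Add(-1938083, -768245)))) = Add(-384, Mul(-1, Mul(-3674862, -2706328))) = Add(-384, Mul(-1, 9945381926736)) = Add(-384, -9945381926736) = -9945381927120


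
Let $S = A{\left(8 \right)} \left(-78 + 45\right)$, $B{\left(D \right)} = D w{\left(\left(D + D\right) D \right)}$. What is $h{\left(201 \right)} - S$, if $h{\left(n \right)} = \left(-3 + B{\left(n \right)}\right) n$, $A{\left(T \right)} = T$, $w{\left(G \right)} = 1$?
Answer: $40062$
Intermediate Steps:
$B{\left(D \right)} = D$ ($B{\left(D \right)} = D 1 = D$)
$S = -264$ ($S = 8 \left(-78 + 45\right) = 8 \left(-33\right) = -264$)
$h{\left(n \right)} = n \left(-3 + n\right)$ ($h{\left(n \right)} = \left(-3 + n\right) n = n \left(-3 + n\right)$)
$h{\left(201 \right)} - S = 201 \left(-3 + 201\right) - -264 = 201 \cdot 198 + 264 = 39798 + 264 = 40062$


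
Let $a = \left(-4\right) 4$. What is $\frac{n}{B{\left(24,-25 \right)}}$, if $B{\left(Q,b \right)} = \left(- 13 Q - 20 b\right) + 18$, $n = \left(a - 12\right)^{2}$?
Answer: $\frac{392}{103} \approx 3.8058$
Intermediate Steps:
$a = -16$
$n = 784$ ($n = \left(-16 - 12\right)^{2} = \left(-28\right)^{2} = 784$)
$B{\left(Q,b \right)} = 18 - 20 b - 13 Q$ ($B{\left(Q,b \right)} = \left(- 20 b - 13 Q\right) + 18 = 18 - 20 b - 13 Q$)
$\frac{n}{B{\left(24,-25 \right)}} = \frac{784}{18 - -500 - 312} = \frac{784}{18 + 500 - 312} = \frac{784}{206} = 784 \cdot \frac{1}{206} = \frac{392}{103}$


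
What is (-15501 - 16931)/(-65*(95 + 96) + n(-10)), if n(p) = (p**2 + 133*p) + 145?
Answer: 8108/3375 ≈ 2.4024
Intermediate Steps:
n(p) = 145 + p**2 + 133*p
(-15501 - 16931)/(-65*(95 + 96) + n(-10)) = (-15501 - 16931)/(-65*(95 + 96) + (145 + (-10)**2 + 133*(-10))) = -32432/(-65*191 + (145 + 100 - 1330)) = -32432/(-12415 - 1085) = -32432/(-13500) = -32432*(-1/13500) = 8108/3375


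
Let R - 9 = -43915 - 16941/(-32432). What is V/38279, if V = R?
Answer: -1423942451/1241464528 ≈ -1.1470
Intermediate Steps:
R = -1423942451/32432 (R = 9 + (-43915 - 16941/(-32432)) = 9 + (-43915 - 16941*(-1)/32432) = 9 + (-43915 - 1*(-16941/32432)) = 9 + (-43915 + 16941/32432) = 9 - 1424234339/32432 = -1423942451/32432 ≈ -43906.)
V = -1423942451/32432 ≈ -43906.
V/38279 = -1423942451/32432/38279 = -1423942451/32432*1/38279 = -1423942451/1241464528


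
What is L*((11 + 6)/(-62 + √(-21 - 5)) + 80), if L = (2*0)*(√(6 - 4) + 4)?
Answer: 0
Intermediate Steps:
L = 0 (L = 0*(√2 + 4) = 0*(4 + √2) = 0)
L*((11 + 6)/(-62 + √(-21 - 5)) + 80) = 0*((11 + 6)/(-62 + √(-21 - 5)) + 80) = 0*(17/(-62 + √(-26)) + 80) = 0*(17/(-62 + I*√26) + 80) = 0*(80 + 17/(-62 + I*√26)) = 0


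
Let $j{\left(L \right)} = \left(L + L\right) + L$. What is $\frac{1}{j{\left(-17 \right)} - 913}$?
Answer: $- \frac{1}{964} \approx -0.0010373$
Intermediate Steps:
$j{\left(L \right)} = 3 L$ ($j{\left(L \right)} = 2 L + L = 3 L$)
$\frac{1}{j{\left(-17 \right)} - 913} = \frac{1}{3 \left(-17\right) - 913} = \frac{1}{-51 - 913} = \frac{1}{-964} = - \frac{1}{964}$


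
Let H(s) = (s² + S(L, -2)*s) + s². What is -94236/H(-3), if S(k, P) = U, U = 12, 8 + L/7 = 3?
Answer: 15706/3 ≈ 5235.3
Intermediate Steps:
L = -35 (L = -56 + 7*3 = -56 + 21 = -35)
S(k, P) = 12
H(s) = 2*s² + 12*s (H(s) = (s² + 12*s) + s² = 2*s² + 12*s)
-94236/H(-3) = -94236*(-1/(6*(6 - 3))) = -94236/(2*(-3)*3) = -94236/(-18) = -94236*(-1/18) = 15706/3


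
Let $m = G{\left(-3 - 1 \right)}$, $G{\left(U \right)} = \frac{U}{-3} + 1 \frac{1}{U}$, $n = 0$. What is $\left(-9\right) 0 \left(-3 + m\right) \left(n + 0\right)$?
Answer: $0$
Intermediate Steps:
$G{\left(U \right)} = \frac{1}{U} - \frac{U}{3}$ ($G{\left(U \right)} = U \left(- \frac{1}{3}\right) + \frac{1}{U} = - \frac{U}{3} + \frac{1}{U} = \frac{1}{U} - \frac{U}{3}$)
$m = \frac{13}{12}$ ($m = \frac{1}{-3 - 1} - \frac{-3 - 1}{3} = \frac{1}{-4} - - \frac{4}{3} = - \frac{1}{4} + \frac{4}{3} = \frac{13}{12} \approx 1.0833$)
$\left(-9\right) 0 \left(-3 + m\right) \left(n + 0\right) = \left(-9\right) 0 \left(-3 + \frac{13}{12}\right) \left(0 + 0\right) = 0 \left(\left(- \frac{23}{12}\right) 0\right) = 0 \cdot 0 = 0$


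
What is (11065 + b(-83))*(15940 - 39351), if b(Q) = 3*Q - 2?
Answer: -253166554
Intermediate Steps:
b(Q) = -2 + 3*Q
(11065 + b(-83))*(15940 - 39351) = (11065 + (-2 + 3*(-83)))*(15940 - 39351) = (11065 + (-2 - 249))*(-23411) = (11065 - 251)*(-23411) = 10814*(-23411) = -253166554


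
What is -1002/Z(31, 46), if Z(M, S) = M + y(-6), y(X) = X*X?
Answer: -1002/67 ≈ -14.955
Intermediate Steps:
y(X) = X**2
Z(M, S) = 36 + M (Z(M, S) = M + (-6)**2 = M + 36 = 36 + M)
-1002/Z(31, 46) = -1002/(36 + 31) = -1002/67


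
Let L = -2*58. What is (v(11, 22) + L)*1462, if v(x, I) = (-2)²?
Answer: -163744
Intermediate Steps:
L = -116
v(x, I) = 4
(v(11, 22) + L)*1462 = (4 - 116)*1462 = -112*1462 = -163744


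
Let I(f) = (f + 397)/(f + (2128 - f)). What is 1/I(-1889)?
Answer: -532/373 ≈ -1.4263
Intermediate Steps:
I(f) = 397/2128 + f/2128 (I(f) = (397 + f)/2128 = (397 + f)*(1/2128) = 397/2128 + f/2128)
1/I(-1889) = 1/(397/2128 + (1/2128)*(-1889)) = 1/(397/2128 - 1889/2128) = 1/(-373/532) = -532/373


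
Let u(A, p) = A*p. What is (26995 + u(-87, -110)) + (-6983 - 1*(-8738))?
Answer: 38320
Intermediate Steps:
(26995 + u(-87, -110)) + (-6983 - 1*(-8738)) = (26995 - 87*(-110)) + (-6983 - 1*(-8738)) = (26995 + 9570) + (-6983 + 8738) = 36565 + 1755 = 38320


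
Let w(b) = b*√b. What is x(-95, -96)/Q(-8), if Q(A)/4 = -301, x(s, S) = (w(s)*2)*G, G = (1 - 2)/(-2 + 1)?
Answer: 95*I*√95/602 ≈ 1.5381*I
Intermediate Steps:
w(b) = b^(3/2)
G = 1 (G = -1/(-1) = -1*(-1) = 1)
x(s, S) = 2*s^(3/2) (x(s, S) = (s^(3/2)*2)*1 = (2*s^(3/2))*1 = 2*s^(3/2))
Q(A) = -1204 (Q(A) = 4*(-301) = -1204)
x(-95, -96)/Q(-8) = (2*(-95)^(3/2))/(-1204) = (2*(-95*I*√95))*(-1/1204) = -190*I*√95*(-1/1204) = 95*I*√95/602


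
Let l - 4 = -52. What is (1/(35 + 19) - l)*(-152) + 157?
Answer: -192829/27 ≈ -7141.8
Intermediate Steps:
l = -48 (l = 4 - 52 = -48)
(1/(35 + 19) - l)*(-152) + 157 = (1/(35 + 19) - 1*(-48))*(-152) + 157 = (1/54 + 48)*(-152) + 157 = (2593/54)*(-152) + 157 = -197068/27 + 157 = -192829/27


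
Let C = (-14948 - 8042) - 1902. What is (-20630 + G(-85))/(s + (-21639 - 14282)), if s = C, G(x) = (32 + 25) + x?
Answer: 6886/20271 ≈ 0.33970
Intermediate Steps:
G(x) = 57 + x
C = -24892 (C = -22990 - 1902 = -24892)
s = -24892
(-20630 + G(-85))/(s + (-21639 - 14282)) = (-20630 + (57 - 85))/(-24892 + (-21639 - 14282)) = (-20630 - 28)/(-24892 - 35921) = -20658/(-60813) = -20658*(-1/60813) = 6886/20271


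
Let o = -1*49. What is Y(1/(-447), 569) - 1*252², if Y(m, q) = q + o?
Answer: -62984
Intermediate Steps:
o = -49
Y(m, q) = -49 + q (Y(m, q) = q - 49 = -49 + q)
Y(1/(-447), 569) - 1*252² = (-49 + 569) - 1*252² = 520 - 1*63504 = 520 - 63504 = -62984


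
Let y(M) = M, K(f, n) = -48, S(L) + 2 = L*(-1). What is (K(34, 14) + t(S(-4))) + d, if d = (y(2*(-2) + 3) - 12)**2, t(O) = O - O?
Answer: 121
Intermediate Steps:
S(L) = -2 - L (S(L) = -2 + L*(-1) = -2 - L)
t(O) = 0
d = 169 (d = ((2*(-2) + 3) - 12)**2 = ((-4 + 3) - 12)**2 = (-1 - 12)**2 = (-13)**2 = 169)
(K(34, 14) + t(S(-4))) + d = (-48 + 0) + 169 = -48 + 169 = 121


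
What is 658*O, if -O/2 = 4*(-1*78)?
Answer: 410592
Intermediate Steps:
O = 624 (O = -8*(-1*78) = -8*(-78) = -2*(-312) = 624)
658*O = 658*624 = 410592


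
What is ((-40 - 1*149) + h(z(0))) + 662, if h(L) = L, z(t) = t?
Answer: 473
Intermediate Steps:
((-40 - 1*149) + h(z(0))) + 662 = ((-40 - 1*149) + 0) + 662 = ((-40 - 149) + 0) + 662 = (-189 + 0) + 662 = -189 + 662 = 473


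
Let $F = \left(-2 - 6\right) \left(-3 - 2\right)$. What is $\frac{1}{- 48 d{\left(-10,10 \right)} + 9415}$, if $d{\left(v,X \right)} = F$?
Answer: $\frac{1}{7495} \approx 0.00013342$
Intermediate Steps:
$F = 40$ ($F = \left(-8\right) \left(-5\right) = 40$)
$d{\left(v,X \right)} = 40$
$\frac{1}{- 48 d{\left(-10,10 \right)} + 9415} = \frac{1}{\left(-48\right) 40 + 9415} = \frac{1}{-1920 + 9415} = \frac{1}{7495}$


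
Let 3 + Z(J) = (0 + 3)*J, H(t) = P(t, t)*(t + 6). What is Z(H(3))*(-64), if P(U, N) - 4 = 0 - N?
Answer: -1536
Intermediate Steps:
P(U, N) = 4 - N (P(U, N) = 4 + (0 - N) = 4 - N)
H(t) = (4 - t)*(6 + t) (H(t) = (4 - t)*(t + 6) = (4 - t)*(6 + t))
Z(J) = -3 + 3*J (Z(J) = -3 + (0 + 3)*J = -3 + 3*J)
Z(H(3))*(-64) = (-3 + 3*(-(-4 + 3)*(6 + 3)))*(-64) = (-3 + 3*(-1*(-1)*9))*(-64) = (-3 + 3*9)*(-64) = (-3 + 27)*(-64) = 24*(-64) = -1536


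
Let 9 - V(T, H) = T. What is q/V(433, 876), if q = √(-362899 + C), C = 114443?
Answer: -I*√62114/212 ≈ -1.1756*I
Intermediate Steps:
V(T, H) = 9 - T
q = 2*I*√62114 (q = √(-362899 + 114443) = √(-248456) = 2*I*√62114 ≈ 498.45*I)
q/V(433, 876) = (2*I*√62114)/(9 - 1*433) = (2*I*√62114)/(9 - 433) = (2*I*√62114)/(-424) = (2*I*√62114)*(-1/424) = -I*√62114/212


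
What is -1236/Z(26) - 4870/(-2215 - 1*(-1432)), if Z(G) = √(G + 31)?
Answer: 4870/783 - 412*√57/19 ≈ -157.49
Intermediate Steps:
Z(G) = √(31 + G)
-1236/Z(26) - 4870/(-2215 - 1*(-1432)) = -1236/√(31 + 26) - 4870/(-2215 - 1*(-1432)) = -1236*√57/57 - 4870/(-2215 + 1432) = -412*√57/19 - 4870/(-783) = -412*√57/19 - 4870*(-1/783) = -412*√57/19 + 4870/783 = 4870/783 - 412*√57/19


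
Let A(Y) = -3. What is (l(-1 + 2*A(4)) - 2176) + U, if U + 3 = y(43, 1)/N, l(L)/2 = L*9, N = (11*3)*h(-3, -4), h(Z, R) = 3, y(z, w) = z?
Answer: -228152/99 ≈ -2304.6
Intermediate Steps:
N = 99 (N = (11*3)*3 = 33*3 = 99)
l(L) = 18*L (l(L) = 2*(L*9) = 2*(9*L) = 18*L)
U = -254/99 (U = -3 + 43/99 = -254/99 ≈ -2.5657)
(l(-1 + 2*A(4)) - 2176) + U = (18*(-1 + 2*(-3)) - 2176) - 254/99 = (18*(-1 - 6) - 2176) - 254/99 = (18*(-7) - 2176) - 254/99 = (-126 - 2176) - 254/99 = -2302 - 254/99 = -228152/99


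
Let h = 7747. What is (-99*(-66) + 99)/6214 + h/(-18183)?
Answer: 72467981/112989162 ≈ 0.64137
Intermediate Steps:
(-99*(-66) + 99)/6214 + h/(-18183) = (-99*(-66) + 99)/6214 + 7747/(-18183) = (6534 + 99)*(1/6214) + 7747*(-1/18183) = 6633*(1/6214) - 7747/18183 = 6633/6214 - 7747/18183 = 72467981/112989162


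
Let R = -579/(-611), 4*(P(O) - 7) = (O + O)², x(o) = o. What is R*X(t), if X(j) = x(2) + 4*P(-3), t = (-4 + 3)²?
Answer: 38214/611 ≈ 62.543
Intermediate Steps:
P(O) = 7 + O² (P(O) = 7 + (O + O)²/4 = 7 + (2*O)²/4 = 7 + (4*O²)/4 = 7 + O²)
R = 579/611 (R = -579*(-1/611) = 579/611 ≈ 0.94763)
t = 1 (t = (-1)² = 1)
X(j) = 66 (X(j) = 2 + 4*(7 + (-3)²) = 2 + 4*(7 + 9) = 2 + 4*16 = 2 + 64 = 66)
R*X(t) = (579/611)*66 = 38214/611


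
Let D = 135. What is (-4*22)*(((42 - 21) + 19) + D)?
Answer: -15400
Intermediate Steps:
(-4*22)*(((42 - 21) + 19) + D) = (-4*22)*(((42 - 21) + 19) + 135) = -88*((21 + 19) + 135) = -88*(40 + 135) = -88*175 = -15400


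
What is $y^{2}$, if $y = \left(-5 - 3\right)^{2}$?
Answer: $4096$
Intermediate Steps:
$y = 64$ ($y = \left(-8\right)^{2} = 64$)
$y^{2} = 64^{2} = 4096$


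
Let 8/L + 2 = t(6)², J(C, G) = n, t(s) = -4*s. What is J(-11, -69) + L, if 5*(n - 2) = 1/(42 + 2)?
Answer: 127447/63140 ≈ 2.0185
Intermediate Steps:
n = 441/220 (n = 2 + 1/(5*(42 + 2)) = 2 + (⅕)/44 = 2 + (⅕)*(1/44) = 2 + 1/220 = 441/220 ≈ 2.0045)
J(C, G) = 441/220
L = 4/287 (L = 8/(-2 + (-4*6)²) = 8/(-2 + (-24)²) = 8/(-2 + 576) = 8/574 = 8*(1/574) = 4/287 ≈ 0.013937)
J(-11, -69) + L = 441/220 + 4/287 = 127447/63140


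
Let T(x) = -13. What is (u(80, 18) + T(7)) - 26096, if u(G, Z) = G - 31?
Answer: -26060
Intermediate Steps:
u(G, Z) = -31 + G
(u(80, 18) + T(7)) - 26096 = ((-31 + 80) - 13) - 26096 = (49 - 13) - 26096 = 36 - 26096 = -26060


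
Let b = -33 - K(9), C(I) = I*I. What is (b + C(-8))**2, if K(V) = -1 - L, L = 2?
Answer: 1156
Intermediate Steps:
C(I) = I**2
K(V) = -3 (K(V) = -1 - 1*2 = -1 - 2 = -3)
b = -30 (b = -33 - 1*(-3) = -33 + 3 = -30)
(b + C(-8))**2 = (-30 + (-8)**2)**2 = (-30 + 64)**2 = 34**2 = 1156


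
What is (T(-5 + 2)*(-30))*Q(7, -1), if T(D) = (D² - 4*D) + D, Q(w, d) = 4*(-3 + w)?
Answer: -8640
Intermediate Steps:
Q(w, d) = -12 + 4*w
T(D) = D² - 3*D
(T(-5 + 2)*(-30))*Q(7, -1) = (((-5 + 2)*(-3 + (-5 + 2)))*(-30))*(-12 + 4*7) = (-3*(-3 - 3)*(-30))*(-12 + 28) = (-3*(-6)*(-30))*16 = (18*(-30))*16 = -540*16 = -8640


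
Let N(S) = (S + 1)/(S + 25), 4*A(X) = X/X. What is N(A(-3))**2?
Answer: 25/10201 ≈ 0.0024507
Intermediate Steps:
A(X) = 1/4 (A(X) = (X/X)/4 = (1/4)*1 = 1/4)
N(S) = (1 + S)/(25 + S)
N(A(-3))**2 = ((1 + 1/4)/(25 + 1/4))**2 = ((5/4)/(101/4))**2 = ((4/101)*(5/4))**2 = (5/101)**2 = 25/10201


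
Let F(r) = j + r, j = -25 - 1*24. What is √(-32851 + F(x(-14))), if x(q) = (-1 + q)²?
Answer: 5*I*√1307 ≈ 180.76*I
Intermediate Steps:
j = -49 (j = -25 - 24 = -49)
F(r) = -49 + r
√(-32851 + F(x(-14))) = √(-32851 + (-49 + (-1 - 14)²)) = √(-32851 + (-49 + (-15)²)) = √(-32851 + (-49 + 225)) = √(-32851 + 176) = √(-32675) = 5*I*√1307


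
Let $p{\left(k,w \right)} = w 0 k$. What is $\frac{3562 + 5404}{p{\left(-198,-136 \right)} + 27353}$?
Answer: $\frac{8966}{27353} \approx 0.32779$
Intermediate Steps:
$p{\left(k,w \right)} = 0$ ($p{\left(k,w \right)} = 0 k = 0$)
$\frac{3562 + 5404}{p{\left(-198,-136 \right)} + 27353} = \frac{3562 + 5404}{0 + 27353} = \frac{8966}{27353}$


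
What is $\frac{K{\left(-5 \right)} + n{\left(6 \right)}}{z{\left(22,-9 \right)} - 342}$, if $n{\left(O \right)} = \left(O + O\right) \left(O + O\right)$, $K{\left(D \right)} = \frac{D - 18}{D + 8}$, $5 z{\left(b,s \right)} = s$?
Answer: $- \frac{2045}{5157} \approx -0.39655$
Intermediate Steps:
$z{\left(b,s \right)} = \frac{s}{5}$
$K{\left(D \right)} = \frac{-18 + D}{8 + D}$
$n{\left(O \right)} = 4 O^{2}$ ($n{\left(O \right)} = 2 O 2 O = 4 O^{2}$)
$\frac{K{\left(-5 \right)} + n{\left(6 \right)}}{z{\left(22,-9 \right)} - 342} = \frac{\frac{-18 - 5}{8 - 5} + 4 \cdot 6^{2}}{\frac{1}{5} \left(-9\right) - 342} = \frac{\frac{1}{3} \left(-23\right) + 4 \cdot 36}{- \frac{9}{5} - 342} = \frac{\frac{1}{3} \left(-23\right) + 144}{- \frac{1719}{5}} = \left(- \frac{23}{3} + 144\right) \left(- \frac{5}{1719}\right) = \frac{409}{3} \left(- \frac{5}{1719}\right) = - \frac{2045}{5157}$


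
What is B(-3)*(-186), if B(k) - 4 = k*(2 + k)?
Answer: -1302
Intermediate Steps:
B(k) = 4 + k*(2 + k)
B(-3)*(-186) = (4 + (-3)**2 + 2*(-3))*(-186) = (4 + 9 - 6)*(-186) = 7*(-186) = -1302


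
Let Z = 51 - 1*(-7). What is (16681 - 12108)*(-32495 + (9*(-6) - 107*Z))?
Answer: -177226615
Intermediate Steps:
Z = 58 (Z = 51 + 7 = 58)
(16681 - 12108)*(-32495 + (9*(-6) - 107*Z)) = (16681 - 12108)*(-32495 + (9*(-6) - 107*58)) = 4573*(-32495 + (-54 - 6206)) = 4573*(-32495 - 6260) = 4573*(-38755) = -177226615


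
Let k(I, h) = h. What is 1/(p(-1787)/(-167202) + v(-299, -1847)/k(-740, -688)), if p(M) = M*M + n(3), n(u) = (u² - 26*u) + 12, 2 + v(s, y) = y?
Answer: -1337616/21951653 ≈ -0.060935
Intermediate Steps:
v(s, y) = -2 + y
n(u) = 12 + u² - 26*u
p(M) = -57 + M² (p(M) = M*M + (12 + 3² - 26*3) = M² + (12 + 9 - 78) = M² - 57 = -57 + M²)
1/(p(-1787)/(-167202) + v(-299, -1847)/k(-740, -688)) = 1/((-57 + (-1787)²)/(-167202) + (-2 - 1847)/(-688)) = 1/((-57 + 3193369)*(-1/167202) - 1849*(-1/688)) = 1/(3193312*(-1/167202) + 43/16) = 1/(-1596656/83601 + 43/16) = 1/(-21951653/1337616) = -1337616/21951653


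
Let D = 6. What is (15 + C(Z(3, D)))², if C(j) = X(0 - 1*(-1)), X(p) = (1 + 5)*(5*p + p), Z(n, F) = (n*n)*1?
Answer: 2601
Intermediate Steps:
Z(n, F) = n² (Z(n, F) = n²*1 = n²)
X(p) = 36*p (X(p) = 6*(6*p) = 36*p)
C(j) = 36 (C(j) = 36*(0 - 1*(-1)) = 36*(0 + 1) = 36*1 = 36)
(15 + C(Z(3, D)))² = (15 + 36)² = 51² = 2601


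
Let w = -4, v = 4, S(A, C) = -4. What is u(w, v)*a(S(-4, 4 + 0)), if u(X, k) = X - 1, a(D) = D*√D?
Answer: 40*I ≈ 40.0*I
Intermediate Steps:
a(D) = D^(3/2)
u(X, k) = -1 + X
u(w, v)*a(S(-4, 4 + 0)) = (-1 - 4)*(-4)^(3/2) = -(-40)*I = 40*I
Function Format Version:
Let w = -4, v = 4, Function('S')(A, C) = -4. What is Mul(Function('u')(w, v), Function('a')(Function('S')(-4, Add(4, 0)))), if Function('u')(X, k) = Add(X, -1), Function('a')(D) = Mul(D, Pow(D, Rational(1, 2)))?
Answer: Mul(40, I) ≈ Mul(40.000, I)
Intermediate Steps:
Function('a')(D) = Pow(D, Rational(3, 2))
Function('u')(X, k) = Add(-1, X)
Mul(Function('u')(w, v), Function('a')(Function('S')(-4, Add(4, 0)))) = Mul(Add(-1, -4), Pow(-4, Rational(3, 2))) = Mul(-5, Mul(-8, I)) = Mul(40, I)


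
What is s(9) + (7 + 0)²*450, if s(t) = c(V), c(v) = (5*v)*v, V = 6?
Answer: 22230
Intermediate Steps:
c(v) = 5*v²
s(t) = 180 (s(t) = 5*6² = 5*36 = 180)
s(9) + (7 + 0)²*450 = 180 + (7 + 0)²*450 = 180 + 7²*450 = 180 + 49*450 = 180 + 22050 = 22230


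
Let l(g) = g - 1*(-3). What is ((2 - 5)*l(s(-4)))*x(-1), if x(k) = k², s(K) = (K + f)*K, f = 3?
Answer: -21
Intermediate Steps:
s(K) = K*(3 + K) (s(K) = (K + 3)*K = (3 + K)*K = K*(3 + K))
l(g) = 3 + g (l(g) = g + 3 = 3 + g)
((2 - 5)*l(s(-4)))*x(-1) = ((2 - 5)*(3 - 4*(3 - 4)))*(-1)² = -3*(3 - 4*(-1))*1 = -3*(3 + 4)*1 = -3*7*1 = -21*1 = -21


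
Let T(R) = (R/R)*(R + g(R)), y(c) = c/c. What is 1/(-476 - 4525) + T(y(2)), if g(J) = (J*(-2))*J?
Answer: -5002/5001 ≈ -1.0002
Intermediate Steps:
y(c) = 1
g(J) = -2*J**2 (g(J) = (-2*J)*J = -2*J**2)
T(R) = R - 2*R**2 (T(R) = (R/R)*(R - 2*R**2) = 1*(R - 2*R**2) = R - 2*R**2)
1/(-476 - 4525) + T(y(2)) = 1/(-476 - 4525) + 1*(1 - 2*1) = 1/(-5001) + 1*(1 - 2) = -1/5001 + 1*(-1) = -1/5001 - 1 = -5002/5001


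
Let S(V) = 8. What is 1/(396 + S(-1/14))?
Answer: 1/404 ≈ 0.0024752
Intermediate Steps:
1/(396 + S(-1/14)) = 1/(396 + 8) = 1/404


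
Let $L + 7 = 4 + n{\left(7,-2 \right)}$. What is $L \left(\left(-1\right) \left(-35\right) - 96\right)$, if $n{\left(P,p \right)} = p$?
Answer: $305$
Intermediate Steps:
$L = -5$ ($L = -7 + \left(4 - 2\right) = -7 + 2 = -5$)
$L \left(\left(-1\right) \left(-35\right) - 96\right) = - 5 \left(\left(-1\right) \left(-35\right) - 96\right) = - 5 \left(35 - 96\right) = \left(-5\right) \left(-61\right) = 305$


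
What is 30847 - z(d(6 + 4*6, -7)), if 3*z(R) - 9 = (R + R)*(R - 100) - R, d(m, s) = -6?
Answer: 30418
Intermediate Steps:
z(R) = 3 - R/3 + 2*R*(-100 + R)/3 (z(R) = 3 + ((R + R)*(R - 100) - R)/3 = 3 + ((2*R)*(-100 + R) - R)/3 = 3 + (2*R*(-100 + R) - R)/3 = 3 + (-R + 2*R*(-100 + R))/3 = 3 + (-R/3 + 2*R*(-100 + R)/3) = 3 - R/3 + 2*R*(-100 + R)/3)
30847 - z(d(6 + 4*6, -7)) = 30847 - (3 - 67*(-6) + (2/3)*(-6)**2) = 30847 - (3 + 402 + (2/3)*36) = 30847 - (3 + 402 + 24) = 30847 - 1*429 = 30847 - 429 = 30418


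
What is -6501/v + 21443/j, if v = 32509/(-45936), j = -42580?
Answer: 438447089117/47732180 ≈ 9185.6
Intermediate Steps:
v = -1121/1584 (v = 32509*(-1/45936) = -1121/1584 ≈ -0.70770)
-6501/v + 21443/j = -6501/(-1121/1584) + 21443/(-42580) = -6501*(-1584/1121) + 21443*(-1/42580) = 10297584/1121 - 21443/42580 = 438447089117/47732180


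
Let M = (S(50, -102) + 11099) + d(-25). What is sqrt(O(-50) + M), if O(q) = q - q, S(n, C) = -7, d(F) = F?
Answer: sqrt(11067) ≈ 105.20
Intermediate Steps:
O(q) = 0
M = 11067 (M = (-7 + 11099) - 25 = 11092 - 25 = 11067)
sqrt(O(-50) + M) = sqrt(0 + 11067) = sqrt(11067)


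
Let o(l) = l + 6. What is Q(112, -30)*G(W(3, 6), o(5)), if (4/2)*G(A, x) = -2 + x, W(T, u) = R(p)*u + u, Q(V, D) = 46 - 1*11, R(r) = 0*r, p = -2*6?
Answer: 315/2 ≈ 157.50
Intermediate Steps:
p = -12
o(l) = 6 + l
R(r) = 0
Q(V, D) = 35 (Q(V, D) = 46 - 11 = 35)
W(T, u) = u (W(T, u) = 0*u + u = 0 + u = u)
G(A, x) = -1 + x/2 (G(A, x) = (-2 + x)/2 = -1 + x/2)
Q(112, -30)*G(W(3, 6), o(5)) = 35*(-1 + (6 + 5)/2) = 35*(-1 + (½)*11) = 35*(-1 + 11/2) = 35*(9/2) = 315/2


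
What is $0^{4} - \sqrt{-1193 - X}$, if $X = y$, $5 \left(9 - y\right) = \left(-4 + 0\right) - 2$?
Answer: $- \frac{8 i \sqrt{470}}{5} \approx - 34.687 i$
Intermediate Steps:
$y = \frac{51}{5}$ ($y = 9 - \frac{\left(-4 + 0\right) - 2}{5} = 9 - \frac{-4 - 2}{5} = 9 - - \frac{6}{5} = 9 + \frac{6}{5} = \frac{51}{5} \approx 10.2$)
$X = \frac{51}{5} \approx 10.2$
$0^{4} - \sqrt{-1193 - X} = 0^{4} - \sqrt{-1193 - \frac{51}{5}} = 0 - \sqrt{-1193 - \frac{51}{5}} = 0 - \sqrt{- \frac{6016}{5}} = 0 - \frac{8 i \sqrt{470}}{5} = - \frac{8 i \sqrt{470}}{5}$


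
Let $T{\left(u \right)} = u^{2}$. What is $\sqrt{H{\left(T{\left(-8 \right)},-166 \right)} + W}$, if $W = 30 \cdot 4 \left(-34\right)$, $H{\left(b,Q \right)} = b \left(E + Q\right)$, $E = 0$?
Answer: $4 i \sqrt{919} \approx 121.26 i$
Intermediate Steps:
$H{\left(b,Q \right)} = Q b$ ($H{\left(b,Q \right)} = b \left(0 + Q\right) = b Q = Q b$)
$W = -4080$ ($W = 120 \left(-34\right) = -4080$)
$\sqrt{H{\left(T{\left(-8 \right)},-166 \right)} + W} = \sqrt{- 166 \left(-8\right)^{2} - 4080} = \sqrt{\left(-166\right) 64 - 4080} = \sqrt{-10624 - 4080} = \sqrt{-14704} = 4 i \sqrt{919}$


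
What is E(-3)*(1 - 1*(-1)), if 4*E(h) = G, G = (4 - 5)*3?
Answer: -3/2 ≈ -1.5000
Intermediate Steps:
G = -3 (G = -1*3 = -3)
E(h) = -3/4 (E(h) = (1/4)*(-3) = -3/4)
E(-3)*(1 - 1*(-1)) = -3*(1 - 1*(-1))/4 = -3*(1 + 1)/4 = -3/4*2 = -3/2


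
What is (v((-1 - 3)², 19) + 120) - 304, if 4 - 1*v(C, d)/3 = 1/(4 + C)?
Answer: -3443/20 ≈ -172.15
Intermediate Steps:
v(C, d) = 12 - 3/(4 + C)
(v((-1 - 3)², 19) + 120) - 304 = (3*(15 + 4*(-1 - 3)²)/(4 + (-1 - 3)²) + 120) - 304 = (3*(15 + 4*(-4)²)/(4 + (-4)²) + 120) - 304 = (3*(15 + 4*16)/(4 + 16) + 120) - 304 = (3*(15 + 64)/20 + 120) - 304 = (3*(1/20)*79 + 120) - 304 = (237/20 + 120) - 304 = 2637/20 - 304 = -3443/20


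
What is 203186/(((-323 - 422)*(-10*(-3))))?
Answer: -101593/11175 ≈ -9.0911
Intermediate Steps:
203186/(((-323 - 422)*(-10*(-3)))) = 203186/((-745*30)) = 203186/(-22350) = 203186*(-1/22350) = -101593/11175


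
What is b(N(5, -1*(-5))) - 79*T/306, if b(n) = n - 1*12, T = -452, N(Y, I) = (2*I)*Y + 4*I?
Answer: 26728/153 ≈ 174.69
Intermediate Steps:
N(Y, I) = 4*I + 2*I*Y (N(Y, I) = 2*I*Y + 4*I = 4*I + 2*I*Y)
b(n) = -12 + n (b(n) = n - 12 = -12 + n)
b(N(5, -1*(-5))) - 79*T/306 = (-12 + 2*(-1*(-5))*(2 + 5)) - (-35708)/306 = (-12 + 2*5*7) - (-35708)/306 = (-12 + 70) - 79*(-226/153) = 58 + 17854/153 = 26728/153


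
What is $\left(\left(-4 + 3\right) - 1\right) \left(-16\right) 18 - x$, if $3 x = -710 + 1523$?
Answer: $305$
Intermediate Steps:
$x = 271$ ($x = \frac{-710 + 1523}{3} = \frac{1}{3} \cdot 813 = 271$)
$\left(\left(-4 + 3\right) - 1\right) \left(-16\right) 18 - x = \left(\left(-4 + 3\right) - 1\right) \left(-16\right) 18 - 271 = \left(-1 - 1\right) \left(-16\right) 18 - 271 = \left(-2\right) \left(-16\right) 18 - 271 = 32 \cdot 18 - 271 = 576 - 271 = 305$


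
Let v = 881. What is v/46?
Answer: 881/46 ≈ 19.152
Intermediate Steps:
v/46 = 881/46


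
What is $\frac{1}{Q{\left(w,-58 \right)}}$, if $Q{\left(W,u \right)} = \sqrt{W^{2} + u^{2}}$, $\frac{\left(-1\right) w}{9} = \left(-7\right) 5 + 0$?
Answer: $\frac{\sqrt{102589}}{102589} \approx 0.0031221$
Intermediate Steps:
$w = 315$ ($w = - 9 \left(\left(-7\right) 5 + 0\right) = - 9 \left(-35 + 0\right) = \left(-9\right) \left(-35\right) = 315$)
$\frac{1}{Q{\left(w,-58 \right)}} = \frac{1}{\sqrt{315^{2} + \left(-58\right)^{2}}} = \frac{1}{\sqrt{99225 + 3364}} = \frac{1}{\sqrt{102589}} = \frac{\sqrt{102589}}{102589}$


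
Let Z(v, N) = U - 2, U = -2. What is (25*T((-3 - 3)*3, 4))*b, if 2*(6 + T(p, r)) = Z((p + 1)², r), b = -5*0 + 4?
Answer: -800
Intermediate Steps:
b = 4 (b = 0 + 4 = 4)
Z(v, N) = -4 (Z(v, N) = -2 - 2 = -4)
T(p, r) = -8 (T(p, r) = -6 + (½)*(-4) = -6 - 2 = -8)
(25*T((-3 - 3)*3, 4))*b = (25*(-8))*4 = -200*4 = -800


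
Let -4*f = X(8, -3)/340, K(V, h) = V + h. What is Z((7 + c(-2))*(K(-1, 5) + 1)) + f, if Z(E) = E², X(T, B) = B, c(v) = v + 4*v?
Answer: 306003/1360 ≈ 225.00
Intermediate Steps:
c(v) = 5*v
f = 3/1360 (f = -(-3)/(4*340) = -¼*(-3/340) = 3/1360 ≈ 0.0022059)
Z((7 + c(-2))*(K(-1, 5) + 1)) + f = ((7 + 5*(-2))*((-1 + 5) + 1))² + 3/1360 = ((7 - 10)*(4 + 1))² + 3/1360 = (-3*5)² + 3/1360 = (-15)² + 3/1360 = 225 + 3/1360 = 306003/1360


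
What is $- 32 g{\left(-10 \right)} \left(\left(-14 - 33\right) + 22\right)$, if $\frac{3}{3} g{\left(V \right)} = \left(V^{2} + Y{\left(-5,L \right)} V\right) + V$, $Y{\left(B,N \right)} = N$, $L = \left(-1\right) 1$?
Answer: $80000$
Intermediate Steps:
$L = -1$
$g{\left(V \right)} = V^{2}$ ($g{\left(V \right)} = \left(V^{2} - V\right) + V = V^{2}$)
$- 32 g{\left(-10 \right)} \left(\left(-14 - 33\right) + 22\right) = - 32 \left(-10\right)^{2} \left(\left(-14 - 33\right) + 22\right) = \left(-32\right) 100 \left(-47 + 22\right) = \left(-3200\right) \left(-25\right) = 80000$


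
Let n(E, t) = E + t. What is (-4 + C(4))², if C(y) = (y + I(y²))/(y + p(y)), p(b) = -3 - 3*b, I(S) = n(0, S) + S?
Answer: 6400/121 ≈ 52.893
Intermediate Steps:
I(S) = 2*S (I(S) = (0 + S) + S = S + S = 2*S)
C(y) = (y + 2*y²)/(-3 - 2*y) (C(y) = (y + 2*y²)/(y + (-3 - 3*y)) = (y + 2*y²)/(-3 - 2*y))
(-4 + C(4))² = (-4 + 4*(-1 - 2*4)/(3 + 2*4))² = (-4 + 4*(-1 - 8)/(3 + 8))² = (-4 + 4*(-9)/11)² = (-4 + 4*(1/11)*(-9))² = (-4 - 36/11)² = (-80/11)² = 6400/121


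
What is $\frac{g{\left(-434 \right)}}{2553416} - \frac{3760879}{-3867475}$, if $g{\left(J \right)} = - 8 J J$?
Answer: $\frac{471923955483}{1234409068075} \approx 0.38231$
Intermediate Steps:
$g{\left(J \right)} = - 8 J^{2}$
$\frac{g{\left(-434 \right)}}{2553416} - \frac{3760879}{-3867475} = \frac{\left(-8\right) \left(-434\right)^{2}}{2553416} - \frac{3760879}{-3867475} = \left(-8\right) 188356 \cdot \frac{1}{2553416} - - \frac{3760879}{3867475} = \left(-1506848\right) \frac{1}{2553416} + \frac{3760879}{3867475} = - \frac{188356}{319177} + \frac{3760879}{3867475} = \frac{471923955483}{1234409068075}$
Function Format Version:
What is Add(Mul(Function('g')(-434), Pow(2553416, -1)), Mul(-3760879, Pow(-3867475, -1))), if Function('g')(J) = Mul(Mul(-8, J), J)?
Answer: Rational(471923955483, 1234409068075) ≈ 0.38231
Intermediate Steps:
Function('g')(J) = Mul(-8, Pow(J, 2))
Add(Mul(Function('g')(-434), Pow(2553416, -1)), Mul(-3760879, Pow(-3867475, -1))) = Add(Mul(Mul(-8, Pow(-434, 2)), Pow(2553416, -1)), Mul(-3760879, Pow(-3867475, -1))) = Add(Mul(Mul(-8, 188356), Rational(1, 2553416)), Mul(-3760879, Rational(-1, 3867475))) = Add(Mul(-1506848, Rational(1, 2553416)), Rational(3760879, 3867475)) = Add(Rational(-188356, 319177), Rational(3760879, 3867475)) = Rational(471923955483, 1234409068075)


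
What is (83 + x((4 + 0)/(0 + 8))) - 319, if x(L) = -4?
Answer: -240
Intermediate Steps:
(83 + x((4 + 0)/(0 + 8))) - 319 = (83 - 4) - 319 = 79 - 319 = -240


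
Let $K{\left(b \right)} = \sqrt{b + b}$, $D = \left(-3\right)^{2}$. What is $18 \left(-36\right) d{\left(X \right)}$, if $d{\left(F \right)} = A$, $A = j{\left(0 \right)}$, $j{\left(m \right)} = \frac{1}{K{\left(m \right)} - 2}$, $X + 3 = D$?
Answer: $324$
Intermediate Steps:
$D = 9$
$X = 6$ ($X = -3 + 9 = 6$)
$K{\left(b \right)} = \sqrt{2} \sqrt{b}$ ($K{\left(b \right)} = \sqrt{2 b} = \sqrt{2} \sqrt{b}$)
$j{\left(m \right)} = \frac{1}{-2 + \sqrt{2} \sqrt{m}}$ ($j{\left(m \right)} = \frac{1}{\sqrt{2} \sqrt{m} - 2} = \frac{1}{-2 + \sqrt{2} \sqrt{m}}$)
$A = - \frac{1}{2}$ ($A = \frac{1}{-2 + \sqrt{2} \sqrt{0}} = \frac{1}{-2 + \sqrt{2} \cdot 0} = \frac{1}{-2 + 0} = \frac{1}{-2} = - \frac{1}{2} \approx -0.5$)
$d{\left(F \right)} = - \frac{1}{2}$
$18 \left(-36\right) d{\left(X \right)} = 18 \left(-36\right) \left(- \frac{1}{2}\right) = \left(-648\right) \left(- \frac{1}{2}\right) = 324$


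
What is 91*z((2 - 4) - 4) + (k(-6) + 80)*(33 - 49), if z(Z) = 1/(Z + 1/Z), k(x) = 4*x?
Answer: -33698/37 ≈ -910.76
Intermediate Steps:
91*z((2 - 4) - 4) + (k(-6) + 80)*(33 - 49) = 91*(((2 - 4) - 4)/(1 + ((2 - 4) - 4)**2)) + (4*(-6) + 80)*(33 - 49) = 91*((-2 - 4)/(1 + (-2 - 4)**2)) + (-24 + 80)*(-16) = 91*(-6/(1 + (-6)**2)) + 56*(-16) = 91*(-6/(1 + 36)) - 896 = 91*(-6/37) - 896 = -546/37 - 896 = -33698/37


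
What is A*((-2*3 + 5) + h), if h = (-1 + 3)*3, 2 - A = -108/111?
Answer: 550/37 ≈ 14.865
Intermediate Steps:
A = 110/37 (A = 2 - (-108)/111 = 2 - 1*(-36/37) = 2 + 36/37 = 110/37 ≈ 2.9730)
h = 6 (h = 2*3 = 6)
A*((-2*3 + 5) + h) = 110*((-2*3 + 5) + 6)/37 = 110*((-6 + 5) + 6)/37 = 110*(-1 + 6)/37 = (110/37)*5 = 550/37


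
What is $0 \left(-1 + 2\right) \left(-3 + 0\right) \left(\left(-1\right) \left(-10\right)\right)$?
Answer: $0$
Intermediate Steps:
$0 \left(-1 + 2\right) \left(-3 + 0\right) \left(\left(-1\right) \left(-10\right)\right) = 0 \cdot 1 \left(-3\right) 10 = 0 \left(-3\right) 10 = 0 \cdot 10 = 0$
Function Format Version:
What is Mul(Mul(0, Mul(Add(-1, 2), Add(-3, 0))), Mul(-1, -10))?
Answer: 0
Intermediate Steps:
Mul(Mul(0, Mul(Add(-1, 2), Add(-3, 0))), Mul(-1, -10)) = Mul(Mul(0, Mul(1, -3)), 10) = Mul(Mul(0, -3), 10) = Mul(0, 10) = 0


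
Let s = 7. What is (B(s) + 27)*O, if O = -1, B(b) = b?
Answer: -34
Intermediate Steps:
(B(s) + 27)*O = (7 + 27)*(-1) = 34*(-1) = -34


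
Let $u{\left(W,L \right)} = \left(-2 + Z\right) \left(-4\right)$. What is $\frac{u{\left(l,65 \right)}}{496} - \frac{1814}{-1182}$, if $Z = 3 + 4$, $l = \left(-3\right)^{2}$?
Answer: $\frac{109513}{73284} \approx 1.4944$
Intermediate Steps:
$l = 9$
$Z = 7$
$u{\left(W,L \right)} = -20$ ($u{\left(W,L \right)} = \left(-2 + 7\right) \left(-4\right) = 5 \left(-4\right) = -20$)
$\frac{u{\left(l,65 \right)}}{496} - \frac{1814}{-1182} = - \frac{20}{496} - \frac{1814}{-1182} = \left(-20\right) \frac{1}{496} - - \frac{907}{591} = - \frac{5}{124} + \frac{907}{591} = \frac{109513}{73284}$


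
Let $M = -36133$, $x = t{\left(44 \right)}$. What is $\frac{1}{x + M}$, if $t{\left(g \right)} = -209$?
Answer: $- \frac{1}{36342} \approx -2.7516 \cdot 10^{-5}$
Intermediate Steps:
$x = -209$
$\frac{1}{x + M} = \frac{1}{-209 - 36133} = \frac{1}{-36342} = - \frac{1}{36342}$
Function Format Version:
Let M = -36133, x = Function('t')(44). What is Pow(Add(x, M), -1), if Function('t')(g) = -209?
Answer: Rational(-1, 36342) ≈ -2.7516e-5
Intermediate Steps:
x = -209
Pow(Add(x, M), -1) = Pow(Add(-209, -36133), -1) = Pow(-36342, -1) = Rational(-1, 36342)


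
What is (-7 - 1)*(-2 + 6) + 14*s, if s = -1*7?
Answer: -130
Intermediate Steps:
s = -7
(-7 - 1)*(-2 + 6) + 14*s = (-7 - 1)*(-2 + 6) + 14*(-7) = -8*4 - 98 = -32 - 98 = -130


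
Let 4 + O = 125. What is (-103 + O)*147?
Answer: 2646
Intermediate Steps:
O = 121 (O = -4 + 125 = 121)
(-103 + O)*147 = (-103 + 121)*147 = 18*147 = 2646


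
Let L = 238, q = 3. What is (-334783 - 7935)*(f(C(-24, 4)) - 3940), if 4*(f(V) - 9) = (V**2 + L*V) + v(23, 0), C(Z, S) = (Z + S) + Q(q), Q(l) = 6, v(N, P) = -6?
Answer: 1616429447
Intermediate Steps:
C(Z, S) = 6 + S + Z (C(Z, S) = (Z + S) + 6 = (S + Z) + 6 = 6 + S + Z)
f(V) = 15/2 + V**2/4 + 119*V/2 (f(V) = 9 + ((V**2 + 238*V) - 6)/4 = 9 + (-6 + V**2 + 238*V)/4 = 9 + (-3/2 + V**2/4 + 119*V/2) = 15/2 + V**2/4 + 119*V/2)
(-334783 - 7935)*(f(C(-24, 4)) - 3940) = (-334783 - 7935)*((15/2 + (6 + 4 - 24)**2/4 + 119*(6 + 4 - 24)/2) - 3940) = -342718*((15/2 + (1/4)*(-14)**2 + (119/2)*(-14)) - 3940) = -342718*((15/2 + (1/4)*196 - 833) - 3940) = -342718*((15/2 + 49 - 833) - 3940) = -342718*(-1553/2 - 3940) = -342718*(-9433/2) = 1616429447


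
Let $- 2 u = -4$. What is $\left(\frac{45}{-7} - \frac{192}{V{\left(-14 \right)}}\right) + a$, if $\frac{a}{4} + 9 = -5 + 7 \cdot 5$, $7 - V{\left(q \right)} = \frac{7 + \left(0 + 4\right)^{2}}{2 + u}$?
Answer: $- \frac{2661}{35} \approx -76.029$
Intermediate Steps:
$u = 2$ ($u = \left(- \frac{1}{2}\right) \left(-4\right) = 2$)
$V{\left(q \right)} = \frac{5}{4}$ ($V{\left(q \right)} = 7 - \frac{7 + \left(0 + 4\right)^{2}}{2 + 2} = 7 - \frac{7 + 4^{2}}{4} = 7 - \left(7 + 16\right) \frac{1}{4} = 7 - 23 \cdot \frac{1}{4} = 7 - \frac{23}{4} = \frac{5}{4}$)
$a = 84$ ($a = -36 + 4 \left(-5 + 7 \cdot 5\right) = -36 + 4 \left(-5 + 35\right) = -36 + 4 \cdot 30 = -36 + 120 = 84$)
$\left(\frac{45}{-7} - \frac{192}{V{\left(-14 \right)}}\right) + a = \left(\frac{45}{-7} - \frac{192}{\frac{5}{4}}\right) + 84 = \left(45 \left(- \frac{1}{7}\right) - \frac{768}{5}\right) + 84 = \left(- \frac{45}{7} - \frac{768}{5}\right) + 84 = - \frac{5601}{35} + 84 = - \frac{2661}{35}$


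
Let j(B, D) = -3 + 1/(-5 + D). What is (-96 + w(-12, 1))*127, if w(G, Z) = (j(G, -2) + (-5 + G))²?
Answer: 1927479/49 ≈ 39336.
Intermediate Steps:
w(G, Z) = (-57/7 + G)² (w(G, Z) = ((16 - 3*(-2))/(-5 - 2) + (-5 + G))² = ((16 + 6)/(-7) + (-5 + G))² = (-⅐*22 + (-5 + G))² = (-22/7 + (-5 + G))² = (-57/7 + G)²)
(-96 + w(-12, 1))*127 = (-96 + (-57 + 7*(-12))²/49)*127 = (-96 + (-57 - 84)²/49)*127 = (-96 + (1/49)*(-141)²)*127 = (-96 + (1/49)*19881)*127 = (-96 + 19881/49)*127 = (15177/49)*127 = 1927479/49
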